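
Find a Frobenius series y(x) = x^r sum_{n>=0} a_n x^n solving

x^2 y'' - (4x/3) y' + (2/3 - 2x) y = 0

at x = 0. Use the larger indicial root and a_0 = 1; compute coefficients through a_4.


Write in Frobenius form y'' + (p(x)/x) y' + (q(x)/x^2) y = 0:
  p(x) = -4/3,  q(x) = 2/3 - 2x.
Indicial equation: r(r-1) + (-4/3) r + (2/3) = 0 -> roots r_1 = 2, r_2 = 1/3.
Take r = r_1 = 2. Let y(x) = x^r sum_{n>=0} a_n x^n with a_0 = 1.
Substitute y = x^r sum a_n x^n and match x^{r+n}. The recurrence is
  D(n) a_n - 2 a_{n-1} = 0,  where D(n) = (r+n)(r+n-1) + (-4/3)(r+n) + (2/3).
  a_n = 2 / D(n) * a_{n-1}.
Since the indicial polynomial factors as (r - r_1)(r - r_2), D(n) = (r_1 + n - r_1)(r_1 + n - r_2) = n(n + 5/3).
Evaluating step by step (a_0 = 1):
  n = 1: D(1) = 1(1 + 5/3) = 8/3; numerator = 2(1) = 2; a_1 = (2)/(8/3) = 3/4
  n = 2: D(2) = 2(2 + 5/3) = 22/3; numerator = 2(3/4) = 3/2; a_2 = (3/2)/(22/3) = 9/44
  n = 3: D(3) = 3(3 + 5/3) = 14; numerator = 2(9/44) = 9/22; a_3 = (9/22)/(14) = 9/308
  n = 4: D(4) = 4(4 + 5/3) = 68/3; numerator = 2(9/308) = 9/154; a_4 = (9/154)/(68/3) = 27/10472

r = 2; a_0 = 1; a_1 = 3/4; a_2 = 9/44; a_3 = 9/308; a_4 = 27/10472


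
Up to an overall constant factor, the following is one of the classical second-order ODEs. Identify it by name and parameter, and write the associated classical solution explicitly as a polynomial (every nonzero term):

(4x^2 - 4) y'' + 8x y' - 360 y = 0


All three coefficients share the factor -4; dividing through by -4 gives  (1 - x^2) y'' - 2x y' + 90 y = 0.
This matches the Legendre equation (1 - x^2) y'' - 2x y' + n(n+1) y = 0 (note the -2x y' term) with n(n+1) = 90, so n = 9; the polynomial solution is P_9(x).
With y = sum_k a_k x^k, matching x^k gives (k+2)(k+1) a_{k+2} = [k(k+1) - n(n+1)] a_k = (k - 9)(k + 10) a_k. The right side vanishes at k = 9, so the series with the parity of 9 terminates at degree 9.
Standard normalization (P_n(1) = 1): leading coefficient (2n)!/(2^n (n!)^2) = 6402373705728000/(512*131681894400) = 12155/128, so a_9 = 12155/128. Work downward with a_k = (k+1)(k+2) a_{k+2} / ((k - 9)(k + 10)):
  a_7 = (8)(9)(12155/128) / ((7 - 9)(7 + 10)) = (109395/16)/(-34) = -6435/32
  a_5 = (6)(7)(-6435/32) / ((5 - 9)(5 + 10)) = (-135135/16)/(-60) = 9009/64
  a_3 = (4)(5)(9009/64) / ((3 - 9)(3 + 10)) = (45045/16)/(-78) = -1155/32
  a_1 = (2)(3)(-1155/32) / ((1 - 9)(1 + 10)) = (-3465/16)/(-88) = 315/128
Hence P_9(x) = 12155 x^9/128 - 6435 x^7/32 + 9009 x^5/64 - 1155 x^3/32 + 315 x/128.

P_9(x); series = 12155 x^9/128 - 6435 x^7/32 + 9009 x^5/64 - 1155 x^3/32 + 315 x/128


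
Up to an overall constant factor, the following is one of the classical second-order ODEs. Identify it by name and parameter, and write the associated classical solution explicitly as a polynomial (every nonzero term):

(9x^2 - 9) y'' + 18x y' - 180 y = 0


All three coefficients share the factor -9; dividing through by -9 gives  (1 - x^2) y'' - 2x y' + 20 y = 0.
This matches the Legendre equation (1 - x^2) y'' - 2x y' + n(n+1) y = 0 (note the -2x y' term) with n(n+1) = 20, so n = 4; the polynomial solution is P_4(x).
With y = sum_k a_k x^k, matching x^k gives (k+2)(k+1) a_{k+2} = [k(k+1) - n(n+1)] a_k = (k - 4)(k + 5) a_k. The right side vanishes at k = 4, so the series with the parity of 4 terminates at degree 4.
Standard normalization (P_n(1) = 1): leading coefficient (2n)!/(2^n (n!)^2) = 40320/(16*576) = 35/8, so a_4 = 35/8. Work downward with a_k = (k+1)(k+2) a_{k+2} / ((k - 4)(k + 5)):
  a_2 = (3)(4)(35/8) / ((2 - 4)(2 + 5)) = (105/2)/(-14) = -15/4
  a_0 = (1)(2)(-15/4) / ((0 - 4)(0 + 5)) = (-15/2)/(-20) = 3/8
Hence P_4(x) = 35 x^4/8 - 15 x^2/4 + 3/8.

P_4(x); series = 35 x^4/8 - 15 x^2/4 + 3/8


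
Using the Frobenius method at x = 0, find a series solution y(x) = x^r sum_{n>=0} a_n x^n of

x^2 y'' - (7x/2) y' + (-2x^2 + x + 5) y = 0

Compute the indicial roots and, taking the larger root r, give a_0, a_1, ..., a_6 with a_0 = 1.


Write in Frobenius form y'' + (p(x)/x) y' + (q(x)/x^2) y = 0:
  p(x) = -7/2,  q(x) = -2x^2 + x + 5.
Indicial equation: r(r-1) + (-7/2) r + (5) = 0 -> roots r_1 = 5/2, r_2 = 2.
Take r = r_1 = 5/2. Let y(x) = x^r sum_{n>=0} a_n x^n with a_0 = 1.
Substitute y = x^r sum a_n x^n and match x^{r+n}. The recurrence is
  D(n) a_n + 1 a_{n-1} - 2 a_{n-2} = 0,  where D(n) = (r+n)(r+n-1) + (-7/2)(r+n) + (5).
  a_n = [-1 a_{n-1} + 2 a_{n-2}] / D(n).
Since the indicial polynomial factors as (r - r_1)(r - r_2), D(n) = (r_1 + n - r_1)(r_1 + n - r_2) = n(n + 1/2).
Evaluating step by step (a_0 = 1):
  n = 1: D(1) = 1(1 + 1/2) = 3/2; numerator = -1(1) = -1; a_1 = (-1)/(3/2) = -2/3
  n = 2: D(2) = 2(2 + 1/2) = 5; numerator = -1(-2/3) + 2(1) = 8/3; a_2 = (8/3)/(5) = 8/15
  n = 3: D(3) = 3(3 + 1/2) = 21/2; numerator = -1(8/15) + 2(-2/3) = -28/15; a_3 = (-28/15)/(21/2) = -8/45
  n = 4: D(4) = 4(4 + 1/2) = 18; numerator = -1(-8/45) + 2(8/15) = 56/45; a_4 = (56/45)/(18) = 28/405
  n = 5: D(5) = 5(5 + 1/2) = 55/2; numerator = -1(28/405) + 2(-8/45) = -172/405; a_5 = (-172/405)/(55/2) = -344/22275
  n = 6: D(6) = 6(6 + 1/2) = 39; numerator = -1(-344/22275) + 2(28/405) = 3424/22275; a_6 = (3424/22275)/(39) = 3424/868725

r = 5/2; a_0 = 1; a_1 = -2/3; a_2 = 8/15; a_3 = -8/45; a_4 = 28/405; a_5 = -344/22275; a_6 = 3424/868725


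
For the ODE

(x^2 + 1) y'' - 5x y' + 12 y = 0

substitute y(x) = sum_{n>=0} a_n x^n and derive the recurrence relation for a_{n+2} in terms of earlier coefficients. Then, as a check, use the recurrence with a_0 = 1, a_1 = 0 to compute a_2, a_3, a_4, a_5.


Substitute y = sum_n a_n x^n.
(1 + 1 x^2) y'' contributes (n+2)(n+1) a_{n+2} + n(n-1) a_n at x^n.
-5 x y'(x) contributes -5 n a_n at x^n.
12 y(x) contributes 12 a_n at x^n.
Matching x^n: (n+2)(n+1) a_{n+2} + (n(n-1) - 5 n + 12) a_n = 0.
Thus a_{n+2} = (-n(n-1) + 5 n - 12) / ((n+1)(n+2)) * a_n.

Check with a_0 = 1, a_1 = 0 (apply the recurrence for n = 0, 1, 2, 3): a_0 = 1, a_1 = 0, a_2 = -6, a_3 = 0, a_4 = 2, a_5 = 0.

a_(n+2) = (-n(n-1) + 5 n - 12) / ((n+1)(n+2)) * a_n; check: a_0 = 1, a_1 = 0, a_2 = -6, a_3 = 0, a_4 = 2, a_5 = 0


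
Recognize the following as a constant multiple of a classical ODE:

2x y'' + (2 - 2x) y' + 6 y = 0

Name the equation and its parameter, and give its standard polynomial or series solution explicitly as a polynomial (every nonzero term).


All three coefficients share the factor 2; dividing through by 2 gives  x y'' + (1 - x) y' + 3 y = 0.
This matches the Laguerre equation x y'' + (1 - x) y' + n y = 0 with n = 3; the polynomial solution is L_3(x).
With y = sum_k a_k x^k, matching x^k gives (k+1)k a_{k+1} + (k+1) a_{k+1} - k a_k + n a_k = 0, i.e. (k+1)^2 a_{k+1} = (k - n) a_k = (k - 3) a_k. The right side vanishes at k = 3, so the series terminates at degree 3.
Standard normalization L_n(0) = 1 gives a_0 = 1. Work upward with a_{k+1} = (k - 3) a_k / (k+1)^2:
  a_1 = (0 - 3)(1) / 1^2 = -3/1 = -3
  a_2 = (1 - 3)(-3) / 2^2 = 6/4 = 3/2
  a_3 = (2 - 3)(3/2) / 3^2 = (-3/2)/9 = -1/6
Hence L_3(x) = -x^3/6 + 3 x^2/2 - 3 x + 1.

L_3(x); series = -x^3/6 + 3 x^2/2 - 3 x + 1


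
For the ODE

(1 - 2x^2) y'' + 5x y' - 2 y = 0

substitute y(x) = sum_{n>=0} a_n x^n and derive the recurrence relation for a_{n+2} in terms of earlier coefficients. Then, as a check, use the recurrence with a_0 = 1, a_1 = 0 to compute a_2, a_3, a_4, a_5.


Substitute y = sum_n a_n x^n.
(1 - 2 x^2) y'' contributes (n+2)(n+1) a_{n+2} - 2 n(n-1) a_n at x^n.
5 x y'(x) contributes 5 n a_n at x^n.
-2 y(x) contributes -2 a_n at x^n.
Matching x^n: (n+2)(n+1) a_{n+2} + (-2 n(n-1) + 5 n - 2) a_n = 0.
Thus a_{n+2} = (2 n(n-1) - 5 n + 2) / ((n+1)(n+2)) * a_n.

Check with a_0 = 1, a_1 = 0 (apply the recurrence for n = 0, 1, 2, 3): a_0 = 1, a_1 = 0, a_2 = 1, a_3 = 0, a_4 = -1/3, a_5 = 0.

a_(n+2) = (2 n(n-1) - 5 n + 2) / ((n+1)(n+2)) * a_n; check: a_0 = 1, a_1 = 0, a_2 = 1, a_3 = 0, a_4 = -1/3, a_5 = 0


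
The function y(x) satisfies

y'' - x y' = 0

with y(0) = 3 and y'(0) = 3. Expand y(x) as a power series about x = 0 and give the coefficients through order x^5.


Ansatz: y(x) = sum_{n>=0} a_n x^n, so y'(x) = sum_{n>=1} n a_n x^(n-1) and y''(x) = sum_{n>=2} n(n-1) a_n x^(n-2).
Substitute into P(x) y'' + Q(x) y' + R(x) y = 0 with P(x) = 1, Q(x) = -x, R(x) = 0, and match powers of x.
Initial conditions: a_0 = 3, a_1 = 3.
Setting the coefficient of each power of x to zero and solving order by order (substituting the coefficients already found):
  x^0: 2 a_2 = 0  ->  a_2 = 0
  x^1: 6 a_3 - a_1 = 0  ->  6 a_3 = a_1 = 3  ->  a_3 = 1/2
  x^2: 12 a_4 - 2 a_2 = 0  ->  12 a_4 = 2 a_2 = 0  ->  a_4 = 0
  x^3: 20 a_5 - 3 a_3 = 0  ->  20 a_5 = 3 a_3 = 3/2  ->  a_5 = 3/40
Truncated series: y(x) = 3 + 3 x + (1/2) x^3 + (3/40) x^5 + O(x^6).

a_0 = 3; a_1 = 3; a_2 = 0; a_3 = 1/2; a_4 = 0; a_5 = 3/40


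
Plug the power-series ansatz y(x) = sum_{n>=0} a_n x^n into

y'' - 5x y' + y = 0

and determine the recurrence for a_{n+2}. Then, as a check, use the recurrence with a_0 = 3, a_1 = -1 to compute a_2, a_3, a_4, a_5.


Substitute y = sum_n a_n x^n.
y''(x) has coefficient (n+2)(n+1) a_{n+2} at x^n;
-5 x y'(x) has coefficient -5 n a_n at x^n (shift);
y(x) has coefficient 1 a_n at x^n.
Matching x^n: (n+2)(n+1) a_{n+2} + (-5n + 1) a_n = 0.
Thus a_{n+2} = (5n - 1) / ((n+1)(n+2)) * a_n.

Check with a_0 = 3, a_1 = -1 (apply the recurrence for n = 0, 1, 2, 3): a_0 = 3, a_1 = -1, a_2 = -3/2, a_3 = -2/3, a_4 = -9/8, a_5 = -7/15.

a_(n+2) = (5n - 1) / ((n+1)(n+2)) * a_n; check: a_0 = 3, a_1 = -1, a_2 = -3/2, a_3 = -2/3, a_4 = -9/8, a_5 = -7/15


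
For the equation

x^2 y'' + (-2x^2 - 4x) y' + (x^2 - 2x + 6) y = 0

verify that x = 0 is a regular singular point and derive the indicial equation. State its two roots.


Divide by x^2 to reach normal form y'' + P_1(x) y' + P_2(x) y = 0 with P_1(x) = -2 - 4/x and P_2(x) = 1 - 2/x + 6/x^2.
x = 0 is a singular point because the y'-coefficient -2 - 4/x has a pole at x = 0 and the y-coefficient 1 - 2/x + 6/x^2 has a pole at x = 0.
It is a regular singular point because x P_1(x) = p(x) = -2x - 4 and x^2 P_2(x) = q(x) = x^2 - 2x + 6 are polynomials, hence analytic at x = 0.
p(0) = -4,  q(0) = 6.
Indicial equation: r(r-1) + p(0) r + q(0) = 0, i.e. r^2 + (p(0) - 1) r + q(0) = 0, i.e. r^2 - 5 r + 6 = 0.
Discriminant: (-5)^2 - 4(6) = 1, so r = (5 ± 1)/2.
Solving: r_1 = 3, r_2 = 2.

indicial: r^2 - 5 r + 6 = 0; roots r_1 = 3, r_2 = 2


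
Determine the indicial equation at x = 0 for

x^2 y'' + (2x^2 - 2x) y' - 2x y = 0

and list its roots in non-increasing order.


Divide by x^2 to reach normal form y'' + P_1(x) y' + P_2(x) y = 0 with P_1(x) = 2 - 2/x and P_2(x) = -2/x.
x = 0 is a singular point because the y'-coefficient 2 - 2/x has a pole at x = 0 and the y-coefficient -2/x has a pole at x = 0.
It is a regular singular point because x P_1(x) = p(x) = 2x - 2 and x^2 P_2(x) = q(x) = -2x are polynomials, hence analytic at x = 0.
p(0) = -2,  q(0) = 0.
Indicial equation: r(r-1) + p(0) r + q(0) = 0, i.e. r^2 + (p(0) - 1) r + q(0) = 0, i.e. r^2 - 3 r = 0.
Discriminant: (-3)^2 - 4(0) = 9, so r = (3 ± 3)/2.
Solving: r_1 = 3, r_2 = 0.

indicial: r^2 - 3 r = 0; roots r_1 = 3, r_2 = 0


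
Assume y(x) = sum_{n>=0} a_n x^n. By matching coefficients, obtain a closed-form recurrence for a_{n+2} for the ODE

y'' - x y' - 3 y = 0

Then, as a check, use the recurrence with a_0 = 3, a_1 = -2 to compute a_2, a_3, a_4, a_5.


Substitute y = sum_n a_n x^n.
y''(x) has coefficient (n+2)(n+1) a_{n+2} at x^n;
-x y'(x) has coefficient -n a_n at x^n (shift);
-3 y(x) has coefficient -3 a_n at x^n.
Matching x^n: (n+2)(n+1) a_{n+2} + (-n - 3) a_n = 0.
Thus a_{n+2} = (n + 3) / ((n+1)(n+2)) * a_n.

Check with a_0 = 3, a_1 = -2 (apply the recurrence for n = 0, 1, 2, 3): a_0 = 3, a_1 = -2, a_2 = 9/2, a_3 = -4/3, a_4 = 15/8, a_5 = -2/5.

a_(n+2) = (n + 3) / ((n+1)(n+2)) * a_n; check: a_0 = 3, a_1 = -2, a_2 = 9/2, a_3 = -4/3, a_4 = 15/8, a_5 = -2/5


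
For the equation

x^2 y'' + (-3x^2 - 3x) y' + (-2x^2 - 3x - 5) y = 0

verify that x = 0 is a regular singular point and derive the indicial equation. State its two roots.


Divide by x^2 to reach normal form y'' + P_1(x) y' + P_2(x) y = 0 with P_1(x) = -3 - 3/x and P_2(x) = -2 - 3/x - 5/x^2.
x = 0 is a singular point because the y'-coefficient -3 - 3/x has a pole at x = 0 and the y-coefficient -2 - 3/x - 5/x^2 has a pole at x = 0.
It is a regular singular point because x P_1(x) = p(x) = -3x - 3 and x^2 P_2(x) = q(x) = -2x^2 - 3x - 5 are polynomials, hence analytic at x = 0.
p(0) = -3,  q(0) = -5.
Indicial equation: r(r-1) + p(0) r + q(0) = 0, i.e. r^2 + (p(0) - 1) r + q(0) = 0, i.e. r^2 - 4 r - 5 = 0.
Discriminant: (-4)^2 - 4(-5) = 36, so r = (4 ± 6)/2.
Solving: r_1 = 5, r_2 = -1.

indicial: r^2 - 4 r - 5 = 0; roots r_1 = 5, r_2 = -1


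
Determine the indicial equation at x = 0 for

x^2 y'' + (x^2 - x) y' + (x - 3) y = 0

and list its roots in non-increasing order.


Divide by x^2 to reach normal form y'' + P_1(x) y' + P_2(x) y = 0 with P_1(x) = 1 - 1/x and P_2(x) = 1/x - 3/x^2.
x = 0 is a singular point because the y'-coefficient 1 - 1/x has a pole at x = 0 and the y-coefficient 1/x - 3/x^2 has a pole at x = 0.
It is a regular singular point because x P_1(x) = p(x) = x - 1 and x^2 P_2(x) = q(x) = x - 3 are polynomials, hence analytic at x = 0.
p(0) = -1,  q(0) = -3.
Indicial equation: r(r-1) + p(0) r + q(0) = 0, i.e. r^2 + (p(0) - 1) r + q(0) = 0, i.e. r^2 - 2 r - 3 = 0.
Discriminant: (-2)^2 - 4(-3) = 16, so r = (2 ± 4)/2.
Solving: r_1 = 3, r_2 = -1.

indicial: r^2 - 2 r - 3 = 0; roots r_1 = 3, r_2 = -1


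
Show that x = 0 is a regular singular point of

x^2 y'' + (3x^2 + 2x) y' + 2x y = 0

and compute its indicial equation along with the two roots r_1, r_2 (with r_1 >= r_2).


Divide by x^2 to reach normal form y'' + P_1(x) y' + P_2(x) y = 0 with P_1(x) = 3 + 2/x and P_2(x) = 2/x.
x = 0 is a singular point because the y'-coefficient 3 + 2/x has a pole at x = 0 and the y-coefficient 2/x has a pole at x = 0.
It is a regular singular point because x P_1(x) = p(x) = 3x + 2 and x^2 P_2(x) = q(x) = 2x are polynomials, hence analytic at x = 0.
p(0) = 2,  q(0) = 0.
Indicial equation: r(r-1) + p(0) r + q(0) = 0, i.e. r^2 + (p(0) - 1) r + q(0) = 0, i.e. r^2 + 1 r = 0.
Discriminant: (1)^2 - 4(0) = 1, so r = (-1 ± 1)/2.
Solving: r_1 = 0, r_2 = -1.

indicial: r^2 + 1 r = 0; roots r_1 = 0, r_2 = -1


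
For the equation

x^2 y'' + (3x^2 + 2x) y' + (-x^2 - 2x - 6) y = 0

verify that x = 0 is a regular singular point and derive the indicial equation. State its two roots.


Divide by x^2 to reach normal form y'' + P_1(x) y' + P_2(x) y = 0 with P_1(x) = 3 + 2/x and P_2(x) = -1 - 2/x - 6/x^2.
x = 0 is a singular point because the y'-coefficient 3 + 2/x has a pole at x = 0 and the y-coefficient -1 - 2/x - 6/x^2 has a pole at x = 0.
It is a regular singular point because x P_1(x) = p(x) = 3x + 2 and x^2 P_2(x) = q(x) = -x^2 - 2x - 6 are polynomials, hence analytic at x = 0.
p(0) = 2,  q(0) = -6.
Indicial equation: r(r-1) + p(0) r + q(0) = 0, i.e. r^2 + (p(0) - 1) r + q(0) = 0, i.e. r^2 + 1 r - 6 = 0.
Discriminant: (1)^2 - 4(-6) = 25, so r = (-1 ± 5)/2.
Solving: r_1 = 2, r_2 = -3.

indicial: r^2 + 1 r - 6 = 0; roots r_1 = 2, r_2 = -3


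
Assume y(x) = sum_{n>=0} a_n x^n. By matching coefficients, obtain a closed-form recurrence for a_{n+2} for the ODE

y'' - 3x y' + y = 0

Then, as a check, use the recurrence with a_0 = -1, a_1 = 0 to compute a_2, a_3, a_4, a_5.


Substitute y = sum_n a_n x^n.
y''(x) has coefficient (n+2)(n+1) a_{n+2} at x^n;
-3 x y'(x) has coefficient -3 n a_n at x^n (shift);
y(x) has coefficient 1 a_n at x^n.
Matching x^n: (n+2)(n+1) a_{n+2} + (-3n + 1) a_n = 0.
Thus a_{n+2} = (3n - 1) / ((n+1)(n+2)) * a_n.

Check with a_0 = -1, a_1 = 0 (apply the recurrence for n = 0, 1, 2, 3): a_0 = -1, a_1 = 0, a_2 = 1/2, a_3 = 0, a_4 = 5/24, a_5 = 0.

a_(n+2) = (3n - 1) / ((n+1)(n+2)) * a_n; check: a_0 = -1, a_1 = 0, a_2 = 1/2, a_3 = 0, a_4 = 5/24, a_5 = 0


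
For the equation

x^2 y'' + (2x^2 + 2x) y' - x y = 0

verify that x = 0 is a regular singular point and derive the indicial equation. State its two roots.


Divide by x^2 to reach normal form y'' + P_1(x) y' + P_2(x) y = 0 with P_1(x) = 2 + 2/x and P_2(x) = -1/x.
x = 0 is a singular point because the y'-coefficient 2 + 2/x has a pole at x = 0 and the y-coefficient -1/x has a pole at x = 0.
It is a regular singular point because x P_1(x) = p(x) = 2x + 2 and x^2 P_2(x) = q(x) = -x are polynomials, hence analytic at x = 0.
p(0) = 2,  q(0) = 0.
Indicial equation: r(r-1) + p(0) r + q(0) = 0, i.e. r^2 + (p(0) - 1) r + q(0) = 0, i.e. r^2 + 1 r = 0.
Discriminant: (1)^2 - 4(0) = 1, so r = (-1 ± 1)/2.
Solving: r_1 = 0, r_2 = -1.

indicial: r^2 + 1 r = 0; roots r_1 = 0, r_2 = -1


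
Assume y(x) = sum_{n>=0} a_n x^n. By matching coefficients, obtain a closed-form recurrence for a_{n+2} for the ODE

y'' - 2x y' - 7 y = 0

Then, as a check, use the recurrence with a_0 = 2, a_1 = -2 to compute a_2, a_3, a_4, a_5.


Substitute y = sum_n a_n x^n.
y''(x) has coefficient (n+2)(n+1) a_{n+2} at x^n;
-2 x y'(x) has coefficient -2 n a_n at x^n (shift);
-7 y(x) has coefficient -7 a_n at x^n.
Matching x^n: (n+2)(n+1) a_{n+2} + (-2n - 7) a_n = 0.
Thus a_{n+2} = (2n + 7) / ((n+1)(n+2)) * a_n.

Check with a_0 = 2, a_1 = -2 (apply the recurrence for n = 0, 1, 2, 3): a_0 = 2, a_1 = -2, a_2 = 7, a_3 = -3, a_4 = 77/12, a_5 = -39/20.

a_(n+2) = (2n + 7) / ((n+1)(n+2)) * a_n; check: a_0 = 2, a_1 = -2, a_2 = 7, a_3 = -3, a_4 = 77/12, a_5 = -39/20


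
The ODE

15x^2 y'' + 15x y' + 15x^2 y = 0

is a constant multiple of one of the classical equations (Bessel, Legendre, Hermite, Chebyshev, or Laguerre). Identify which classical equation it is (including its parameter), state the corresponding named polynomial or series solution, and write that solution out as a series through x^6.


All three coefficients share the factor 15; dividing through by 15 gives  x^2 y'' + x y' + x^2 y = 0.
This matches the Bessel equation x^2 y'' + x y' + (x^2 - nu^2) y = 0 with nu^2 = 0, so nu = 0; the solution bounded at x = 0 is J_0(x).
Frobenius at x = 0: indicial roots ±nu; for r = nu the recurrence k(k + 2nu) c_k = -c_{k-2} gives the standard series J_nu(x) = sum_{k>=0} (-1)^k / (k! (k+nu)!) (x/2)^(2k+nu). Evaluate the first 4 terms:
  k = 0: (-1)^0 / (0! * 0! * 2^0) x^0 = 1/(1*1*1) x^0 = (1) x^0
  k = 1: (-1)^1 / (1! * 1! * 2^2) x^2 = -1/(1*1*4) x^2 = (-1/4) x^2
  k = 2: (-1)^2 / (2! * 2! * 2^4) x^4 = 1/(2*2*16) x^4 = (1/64) x^4
  k = 3: (-1)^3 / (3! * 3! * 2^6) x^6 = -1/(6*6*64) x^6 = (-1/2304) x^6
Hence J_0(x) = -x^6/2304 + x^4/64 - x^2/4 + 1 + ....

J_0(x); series = -x^6/2304 + x^4/64 - x^2/4 + 1


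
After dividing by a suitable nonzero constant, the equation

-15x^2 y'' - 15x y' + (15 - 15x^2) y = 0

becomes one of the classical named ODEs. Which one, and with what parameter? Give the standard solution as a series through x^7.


All three coefficients share the factor -15; dividing through by -15 gives  x^2 y'' + x y' + (x^2 - 1) y = 0.
This matches the Bessel equation x^2 y'' + x y' + (x^2 - nu^2) y = 0 with nu^2 = 1, so nu = 1; the solution bounded at x = 0 is J_1(x).
Frobenius at x = 0: indicial roots ±nu; for r = nu the recurrence k(k + 2nu) c_k = -c_{k-2} gives the standard series J_nu(x) = sum_{k>=0} (-1)^k / (k! (k+nu)!) (x/2)^(2k+nu). Evaluate the first 4 terms:
  k = 0: (-1)^0 / (0! * 1! * 2^1) x^1 = 1/(1*1*2) x^1 = (1/2) x^1
  k = 1: (-1)^1 / (1! * 2! * 2^3) x^3 = -1/(1*2*8) x^3 = (-1/16) x^3
  k = 2: (-1)^2 / (2! * 3! * 2^5) x^5 = 1/(2*6*32) x^5 = (1/384) x^5
  k = 3: (-1)^3 / (3! * 4! * 2^7) x^7 = -1/(6*24*128) x^7 = (-1/18432) x^7
Hence J_1(x) = -x^7/18432 + x^5/384 - x^3/16 + x/2 + ....

J_1(x); series = -x^7/18432 + x^5/384 - x^3/16 + x/2


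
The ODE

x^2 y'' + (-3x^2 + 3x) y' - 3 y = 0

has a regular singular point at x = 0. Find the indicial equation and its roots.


Divide by x^2 to reach normal form y'' + P_1(x) y' + P_2(x) y = 0 with P_1(x) = -3 + 3/x and P_2(x) = -3/x^2.
x = 0 is a singular point because the y'-coefficient -3 + 3/x has a pole at x = 0 and the y-coefficient -3/x^2 has a pole at x = 0.
It is a regular singular point because x P_1(x) = p(x) = 3 - 3x and x^2 P_2(x) = q(x) = -3 are polynomials, hence analytic at x = 0.
p(0) = 3,  q(0) = -3.
Indicial equation: r(r-1) + p(0) r + q(0) = 0, i.e. r^2 + (p(0) - 1) r + q(0) = 0, i.e. r^2 + 2 r - 3 = 0.
Discriminant: (2)^2 - 4(-3) = 16, so r = (-2 ± 4)/2.
Solving: r_1 = 1, r_2 = -3.

indicial: r^2 + 2 r - 3 = 0; roots r_1 = 1, r_2 = -3


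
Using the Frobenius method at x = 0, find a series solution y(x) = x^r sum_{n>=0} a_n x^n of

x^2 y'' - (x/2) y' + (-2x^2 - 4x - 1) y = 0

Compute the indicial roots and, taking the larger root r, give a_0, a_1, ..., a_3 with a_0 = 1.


Write in Frobenius form y'' + (p(x)/x) y' + (q(x)/x^2) y = 0:
  p(x) = -1/2,  q(x) = -2x^2 - 4x - 1.
Indicial equation: r(r-1) + (-1/2) r + (-1) = 0 -> roots r_1 = 2, r_2 = -1/2.
Take r = r_1 = 2. Let y(x) = x^r sum_{n>=0} a_n x^n with a_0 = 1.
Substitute y = x^r sum a_n x^n and match x^{r+n}. The recurrence is
  D(n) a_n - 4 a_{n-1} - 2 a_{n-2} = 0,  where D(n) = (r+n)(r+n-1) + (-1/2)(r+n) + (-1).
  a_n = [4 a_{n-1} + 2 a_{n-2}] / D(n).
Since the indicial polynomial factors as (r - r_1)(r - r_2), D(n) = (r_1 + n - r_1)(r_1 + n - r_2) = n(n + 5/2).
Evaluating step by step (a_0 = 1):
  n = 1: D(1) = 1(1 + 5/2) = 7/2; numerator = 4(1) = 4; a_1 = (4)/(7/2) = 8/7
  n = 2: D(2) = 2(2 + 5/2) = 9; numerator = 4(8/7) + 2(1) = 46/7; a_2 = (46/7)/(9) = 46/63
  n = 3: D(3) = 3(3 + 5/2) = 33/2; numerator = 4(46/63) + 2(8/7) = 328/63; a_3 = (328/63)/(33/2) = 656/2079

r = 2; a_0 = 1; a_1 = 8/7; a_2 = 46/63; a_3 = 656/2079


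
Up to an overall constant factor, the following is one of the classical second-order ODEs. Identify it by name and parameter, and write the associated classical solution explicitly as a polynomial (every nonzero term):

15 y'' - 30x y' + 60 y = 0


All three coefficients share the factor 15; dividing through by 15 gives  y'' - 2x y' + 4 y = 0.
This matches the Hermite equation y'' - 2x y' + 2n y = 0 with 2n = 4, so n = 2; the polynomial solution is H_2(x).
With y = sum_k a_k x^k, matching x^k gives (k+2)(k+1) a_{k+2} = 2(k - n) a_k = 2(k - 2) a_k. The right side vanishes at k = 2, so the series with the parity of 2 terminates at degree 2.
Standard normalization: leading coefficient of H_n is 2^n, so a_2 = 2^2 = 4. Work downward with a_k = (k+1)(k+2) a_{k+2} / (2(k - n)):
  a_0 = (1)(2)(4) / (2(0 - 2)) = 8/(-4) = -2
Hence H_2(x) = 4 x^2 - 2.

H_2(x); series = 4 x^2 - 2


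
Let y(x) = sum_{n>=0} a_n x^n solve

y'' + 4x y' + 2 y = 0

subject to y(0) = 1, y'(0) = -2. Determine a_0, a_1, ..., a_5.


Ansatz: y(x) = sum_{n>=0} a_n x^n, so y'(x) = sum_{n>=1} n a_n x^(n-1) and y''(x) = sum_{n>=2} n(n-1) a_n x^(n-2).
Substitute into P(x) y'' + Q(x) y' + R(x) y = 0 with P(x) = 1, Q(x) = 4x, R(x) = 2, and match powers of x.
Initial conditions: a_0 = 1, a_1 = -2.
Setting the coefficient of each power of x to zero and solving order by order (substituting the coefficients already found):
  x^0: 2 a_2 + 2 a_0 = 0  ->  2 a_2 = -2 a_0 = -2  ->  a_2 = -1
  x^1: 6 a_3 + 6 a_1 = 0  ->  6 a_3 = -6 a_1 = 12  ->  a_3 = 2
  x^2: 12 a_4 + 10 a_2 = 0  ->  12 a_4 = -10 a_2 = 10  ->  a_4 = 5/6
  x^3: 20 a_5 + 14 a_3 = 0  ->  20 a_5 = -14 a_3 = -28  ->  a_5 = -7/5
Truncated series: y(x) = 1 - 2 x - x^2 + 2 x^3 + (5/6) x^4 - (7/5) x^5 + O(x^6).

a_0 = 1; a_1 = -2; a_2 = -1; a_3 = 2; a_4 = 5/6; a_5 = -7/5


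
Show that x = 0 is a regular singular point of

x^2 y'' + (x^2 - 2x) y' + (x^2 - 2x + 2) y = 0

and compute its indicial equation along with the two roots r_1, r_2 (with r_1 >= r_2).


Divide by x^2 to reach normal form y'' + P_1(x) y' + P_2(x) y = 0 with P_1(x) = 1 - 2/x and P_2(x) = 1 - 2/x + 2/x^2.
x = 0 is a singular point because the y'-coefficient 1 - 2/x has a pole at x = 0 and the y-coefficient 1 - 2/x + 2/x^2 has a pole at x = 0.
It is a regular singular point because x P_1(x) = p(x) = x - 2 and x^2 P_2(x) = q(x) = x^2 - 2x + 2 are polynomials, hence analytic at x = 0.
p(0) = -2,  q(0) = 2.
Indicial equation: r(r-1) + p(0) r + q(0) = 0, i.e. r^2 + (p(0) - 1) r + q(0) = 0, i.e. r^2 - 3 r + 2 = 0.
Discriminant: (-3)^2 - 4(2) = 1, so r = (3 ± 1)/2.
Solving: r_1 = 2, r_2 = 1.

indicial: r^2 - 3 r + 2 = 0; roots r_1 = 2, r_2 = 1


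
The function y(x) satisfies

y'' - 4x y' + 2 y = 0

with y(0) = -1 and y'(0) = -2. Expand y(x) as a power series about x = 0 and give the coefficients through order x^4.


Ansatz: y(x) = sum_{n>=0} a_n x^n, so y'(x) = sum_{n>=1} n a_n x^(n-1) and y''(x) = sum_{n>=2} n(n-1) a_n x^(n-2).
Substitute into P(x) y'' + Q(x) y' + R(x) y = 0 with P(x) = 1, Q(x) = -4x, R(x) = 2, and match powers of x.
Initial conditions: a_0 = -1, a_1 = -2.
Setting the coefficient of each power of x to zero and solving order by order (substituting the coefficients already found):
  x^0: 2 a_2 + 2 a_0 = 0  ->  2 a_2 = -2 a_0 = 2  ->  a_2 = 1
  x^1: 6 a_3 - 2 a_1 = 0  ->  6 a_3 = 2 a_1 = -4  ->  a_3 = -2/3
  x^2: 12 a_4 - 6 a_2 = 0  ->  12 a_4 = 6 a_2 = 6  ->  a_4 = 1/2
Truncated series: y(x) = -1 - 2 x + x^2 - (2/3) x^3 + (1/2) x^4 + O(x^5).

a_0 = -1; a_1 = -2; a_2 = 1; a_3 = -2/3; a_4 = 1/2


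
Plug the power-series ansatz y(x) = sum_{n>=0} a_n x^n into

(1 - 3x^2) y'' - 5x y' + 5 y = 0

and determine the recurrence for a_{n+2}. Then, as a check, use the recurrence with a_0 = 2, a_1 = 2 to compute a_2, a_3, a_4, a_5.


Substitute y = sum_n a_n x^n.
(1 - 3 x^2) y'' contributes (n+2)(n+1) a_{n+2} - 3 n(n-1) a_n at x^n.
-5 x y'(x) contributes -5 n a_n at x^n.
5 y(x) contributes 5 a_n at x^n.
Matching x^n: (n+2)(n+1) a_{n+2} + (-3 n(n-1) - 5 n + 5) a_n = 0.
Thus a_{n+2} = (3 n(n-1) + 5 n - 5) / ((n+1)(n+2)) * a_n.

Check with a_0 = 2, a_1 = 2 (apply the recurrence for n = 0, 1, 2, 3): a_0 = 2, a_1 = 2, a_2 = -5, a_3 = 0, a_4 = -55/12, a_5 = 0.

a_(n+2) = (3 n(n-1) + 5 n - 5) / ((n+1)(n+2)) * a_n; check: a_0 = 2, a_1 = 2, a_2 = -5, a_3 = 0, a_4 = -55/12, a_5 = 0


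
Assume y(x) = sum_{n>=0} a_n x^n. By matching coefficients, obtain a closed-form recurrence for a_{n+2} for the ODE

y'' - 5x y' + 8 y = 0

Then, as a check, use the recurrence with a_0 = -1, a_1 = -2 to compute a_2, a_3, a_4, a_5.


Substitute y = sum_n a_n x^n.
y''(x) has coefficient (n+2)(n+1) a_{n+2} at x^n;
-5 x y'(x) has coefficient -5 n a_n at x^n (shift);
8 y(x) has coefficient 8 a_n at x^n.
Matching x^n: (n+2)(n+1) a_{n+2} + (-5n + 8) a_n = 0.
Thus a_{n+2} = (5n - 8) / ((n+1)(n+2)) * a_n.

Check with a_0 = -1, a_1 = -2 (apply the recurrence for n = 0, 1, 2, 3): a_0 = -1, a_1 = -2, a_2 = 4, a_3 = 1, a_4 = 2/3, a_5 = 7/20.

a_(n+2) = (5n - 8) / ((n+1)(n+2)) * a_n; check: a_0 = -1, a_1 = -2, a_2 = 4, a_3 = 1, a_4 = 2/3, a_5 = 7/20


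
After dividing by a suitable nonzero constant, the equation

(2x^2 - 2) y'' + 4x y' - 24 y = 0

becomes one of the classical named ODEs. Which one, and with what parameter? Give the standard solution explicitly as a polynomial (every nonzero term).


All three coefficients share the factor -2; dividing through by -2 gives  (1 - x^2) y'' - 2x y' + 12 y = 0.
This matches the Legendre equation (1 - x^2) y'' - 2x y' + n(n+1) y = 0 (note the -2x y' term) with n(n+1) = 12, so n = 3; the polynomial solution is P_3(x).
With y = sum_k a_k x^k, matching x^k gives (k+2)(k+1) a_{k+2} = [k(k+1) - n(n+1)] a_k = (k - 3)(k + 4) a_k. The right side vanishes at k = 3, so the series with the parity of 3 terminates at degree 3.
Standard normalization (P_n(1) = 1): leading coefficient (2n)!/(2^n (n!)^2) = 720/(8*36) = 5/2, so a_3 = 5/2. Work downward with a_k = (k+1)(k+2) a_{k+2} / ((k - 3)(k + 4)):
  a_1 = (2)(3)(5/2) / ((1 - 3)(1 + 4)) = 15/(-10) = -3/2
Hence P_3(x) = 5 x^3/2 - 3 x/2.

P_3(x); series = 5 x^3/2 - 3 x/2


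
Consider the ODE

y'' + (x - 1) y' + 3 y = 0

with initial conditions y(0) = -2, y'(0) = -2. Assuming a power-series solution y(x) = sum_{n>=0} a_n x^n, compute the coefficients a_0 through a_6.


Ansatz: y(x) = sum_{n>=0} a_n x^n, so y'(x) = sum_{n>=1} n a_n x^(n-1) and y''(x) = sum_{n>=2} n(n-1) a_n x^(n-2).
Substitute into P(x) y'' + Q(x) y' + R(x) y = 0 with P(x) = 1, Q(x) = x - 1, R(x) = 3, and match powers of x.
Initial conditions: a_0 = -2, a_1 = -2.
Setting the coefficient of each power of x to zero and solving order by order (substituting the coefficients already found):
  x^0: 2 a_2 - a_1 + 3 a_0 = 0  ->  2 a_2 = a_1 - 3 a_0 = 4  ->  a_2 = 2
  x^1: 6 a_3 - 2 a_2 + 4 a_1 = 0  ->  6 a_3 = 2 a_2 - 4 a_1 = 12  ->  a_3 = 2
  x^2: 12 a_4 - 3 a_3 + 5 a_2 = 0  ->  12 a_4 = 3 a_3 - 5 a_2 = -4  ->  a_4 = -1/3
  x^3: 20 a_5 - 4 a_4 + 6 a_3 = 0  ->  20 a_5 = 4 a_4 - 6 a_3 = -40/3  ->  a_5 = -2/3
  x^4: 30 a_6 - 5 a_5 + 7 a_4 = 0  ->  30 a_6 = 5 a_5 - 7 a_4 = -1  ->  a_6 = -1/30
Truncated series: y(x) = -2 - 2 x + 2 x^2 + 2 x^3 - (1/3) x^4 - (2/3) x^5 - (1/30) x^6 + O(x^7).

a_0 = -2; a_1 = -2; a_2 = 2; a_3 = 2; a_4 = -1/3; a_5 = -2/3; a_6 = -1/30


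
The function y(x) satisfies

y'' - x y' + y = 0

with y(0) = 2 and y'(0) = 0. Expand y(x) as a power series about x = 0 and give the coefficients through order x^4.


Ansatz: y(x) = sum_{n>=0} a_n x^n, so y'(x) = sum_{n>=1} n a_n x^(n-1) and y''(x) = sum_{n>=2} n(n-1) a_n x^(n-2).
Substitute into P(x) y'' + Q(x) y' + R(x) y = 0 with P(x) = 1, Q(x) = -x, R(x) = 1, and match powers of x.
Initial conditions: a_0 = 2, a_1 = 0.
Setting the coefficient of each power of x to zero and solving order by order (substituting the coefficients already found):
  x^0: 2 a_2 + a_0 = 0  ->  2 a_2 = -a_0 = -2  ->  a_2 = -1
  x^1: 6 a_3 = 0  ->  a_3 = 0
  x^2: 12 a_4 - a_2 = 0  ->  12 a_4 = a_2 = -1  ->  a_4 = -1/12
Truncated series: y(x) = 2 - x^2 - (1/12) x^4 + O(x^5).

a_0 = 2; a_1 = 0; a_2 = -1; a_3 = 0; a_4 = -1/12


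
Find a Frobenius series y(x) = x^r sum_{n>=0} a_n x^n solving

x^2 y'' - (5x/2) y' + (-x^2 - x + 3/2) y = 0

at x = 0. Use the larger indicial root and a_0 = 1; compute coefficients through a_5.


Write in Frobenius form y'' + (p(x)/x) y' + (q(x)/x^2) y = 0:
  p(x) = -5/2,  q(x) = -x^2 - x + 3/2.
Indicial equation: r(r-1) + (-5/2) r + (3/2) = 0 -> roots r_1 = 3, r_2 = 1/2.
Take r = r_1 = 3. Let y(x) = x^r sum_{n>=0} a_n x^n with a_0 = 1.
Substitute y = x^r sum a_n x^n and match x^{r+n}. The recurrence is
  D(n) a_n - 1 a_{n-1} - 1 a_{n-2} = 0,  where D(n) = (r+n)(r+n-1) + (-5/2)(r+n) + (3/2).
  a_n = [1 a_{n-1} + 1 a_{n-2}] / D(n).
Since the indicial polynomial factors as (r - r_1)(r - r_2), D(n) = (r_1 + n - r_1)(r_1 + n - r_2) = n(n + 5/2).
Evaluating step by step (a_0 = 1):
  n = 1: D(1) = 1(1 + 5/2) = 7/2; numerator = 1(1) = 1; a_1 = (1)/(7/2) = 2/7
  n = 2: D(2) = 2(2 + 5/2) = 9; numerator = 1(2/7) + 1(1) = 9/7; a_2 = (9/7)/(9) = 1/7
  n = 3: D(3) = 3(3 + 5/2) = 33/2; numerator = 1(1/7) + 1(2/7) = 3/7; a_3 = (3/7)/(33/2) = 2/77
  n = 4: D(4) = 4(4 + 5/2) = 26; numerator = 1(2/77) + 1(1/7) = 13/77; a_4 = (13/77)/(26) = 1/154
  n = 5: D(5) = 5(5 + 5/2) = 75/2; numerator = 1(1/154) + 1(2/77) = 5/154; a_5 = (5/154)/(75/2) = 1/1155

r = 3; a_0 = 1; a_1 = 2/7; a_2 = 1/7; a_3 = 2/77; a_4 = 1/154; a_5 = 1/1155


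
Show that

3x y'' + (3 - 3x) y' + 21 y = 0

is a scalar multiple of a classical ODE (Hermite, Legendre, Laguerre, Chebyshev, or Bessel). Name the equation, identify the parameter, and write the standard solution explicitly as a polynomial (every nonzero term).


All three coefficients share the factor 3; dividing through by 3 gives  x y'' + (1 - x) y' + 7 y = 0.
This matches the Laguerre equation x y'' + (1 - x) y' + n y = 0 with n = 7; the polynomial solution is L_7(x).
With y = sum_k a_k x^k, matching x^k gives (k+1)k a_{k+1} + (k+1) a_{k+1} - k a_k + n a_k = 0, i.e. (k+1)^2 a_{k+1} = (k - n) a_k = (k - 7) a_k. The right side vanishes at k = 7, so the series terminates at degree 7.
Standard normalization L_n(0) = 1 gives a_0 = 1. Work upward with a_{k+1} = (k - 7) a_k / (k+1)^2:
  a_1 = (0 - 7)(1) / 1^2 = -7/1 = -7
  a_2 = (1 - 7)(-7) / 2^2 = 42/4 = 21/2
  a_3 = (2 - 7)(21/2) / 3^2 = (-105/2)/9 = -35/6
  a_4 = (3 - 7)(-35/6) / 4^2 = (70/3)/16 = 35/24
  a_5 = (4 - 7)(35/24) / 5^2 = (-35/8)/25 = -7/40
  a_6 = (5 - 7)(-7/40) / 6^2 = (7/20)/36 = 7/720
  a_7 = (6 - 7)(7/720) / 7^2 = (-7/720)/49 = -1/5040
Hence L_7(x) = -x^7/5040 + 7 x^6/720 - 7 x^5/40 + 35 x^4/24 - 35 x^3/6 + 21 x^2/2 - 7 x + 1.

L_7(x); series = -x^7/5040 + 7 x^6/720 - 7 x^5/40 + 35 x^4/24 - 35 x^3/6 + 21 x^2/2 - 7 x + 1


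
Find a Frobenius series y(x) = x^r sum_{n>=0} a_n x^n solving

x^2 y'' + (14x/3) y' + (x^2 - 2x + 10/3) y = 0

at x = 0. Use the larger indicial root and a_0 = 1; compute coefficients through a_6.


Write in Frobenius form y'' + (p(x)/x) y' + (q(x)/x^2) y = 0:
  p(x) = 14/3,  q(x) = x^2 - 2x + 10/3.
Indicial equation: r(r-1) + (14/3) r + (10/3) = 0 -> roots r_1 = -5/3, r_2 = -2.
Take r = r_1 = -5/3. Let y(x) = x^r sum_{n>=0} a_n x^n with a_0 = 1.
Substitute y = x^r sum a_n x^n and match x^{r+n}. The recurrence is
  D(n) a_n - 2 a_{n-1} + 1 a_{n-2} = 0,  where D(n) = (r+n)(r+n-1) + (14/3)(r+n) + (10/3).
  a_n = [2 a_{n-1} - 1 a_{n-2}] / D(n).
Since the indicial polynomial factors as (r - r_1)(r - r_2), D(n) = (r_1 + n - r_1)(r_1 + n - r_2) = n(n + 1/3).
Evaluating step by step (a_0 = 1):
  n = 1: D(1) = 1(1 + 1/3) = 4/3; numerator = 2(1) = 2; a_1 = (2)/(4/3) = 3/2
  n = 2: D(2) = 2(2 + 1/3) = 14/3; numerator = 2(3/2) - 1(1) = 2; a_2 = (2)/(14/3) = 3/7
  n = 3: D(3) = 3(3 + 1/3) = 10; numerator = 2(3/7) - 1(3/2) = -9/14; a_3 = (-9/14)/(10) = -9/140
  n = 4: D(4) = 4(4 + 1/3) = 52/3; numerator = 2(-9/140) - 1(3/7) = -39/70; a_4 = (-39/70)/(52/3) = -9/280
  n = 5: D(5) = 5(5 + 1/3) = 80/3; numerator = 2(-9/280) - 1(-9/140) = 0; a_5 = (0)/(80/3) = 0
  n = 6: D(6) = 6(6 + 1/3) = 38; numerator = 2(0) - 1(-9/280) = 9/280; a_6 = (9/280)/(38) = 9/10640

r = -5/3; a_0 = 1; a_1 = 3/2; a_2 = 3/7; a_3 = -9/140; a_4 = -9/280; a_5 = 0; a_6 = 9/10640


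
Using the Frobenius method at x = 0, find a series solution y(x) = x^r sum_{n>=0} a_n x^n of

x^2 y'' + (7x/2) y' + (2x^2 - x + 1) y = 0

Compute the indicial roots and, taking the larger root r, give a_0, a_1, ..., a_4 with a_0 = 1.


Write in Frobenius form y'' + (p(x)/x) y' + (q(x)/x^2) y = 0:
  p(x) = 7/2,  q(x) = 2x^2 - x + 1.
Indicial equation: r(r-1) + (7/2) r + (1) = 0 -> roots r_1 = -1/2, r_2 = -2.
Take r = r_1 = -1/2. Let y(x) = x^r sum_{n>=0} a_n x^n with a_0 = 1.
Substitute y = x^r sum a_n x^n and match x^{r+n}. The recurrence is
  D(n) a_n - 1 a_{n-1} + 2 a_{n-2} = 0,  where D(n) = (r+n)(r+n-1) + (7/2)(r+n) + (1).
  a_n = [1 a_{n-1} - 2 a_{n-2}] / D(n).
Since the indicial polynomial factors as (r - r_1)(r - r_2), D(n) = (r_1 + n - r_1)(r_1 + n - r_2) = n(n + 3/2).
Evaluating step by step (a_0 = 1):
  n = 1: D(1) = 1(1 + 3/2) = 5/2; numerator = 1(1) = 1; a_1 = (1)/(5/2) = 2/5
  n = 2: D(2) = 2(2 + 3/2) = 7; numerator = 1(2/5) - 2(1) = -8/5; a_2 = (-8/5)/(7) = -8/35
  n = 3: D(3) = 3(3 + 3/2) = 27/2; numerator = 1(-8/35) - 2(2/5) = -36/35; a_3 = (-36/35)/(27/2) = -8/105
  n = 4: D(4) = 4(4 + 3/2) = 22; numerator = 1(-8/105) - 2(-8/35) = 8/21; a_4 = (8/21)/(22) = 4/231

r = -1/2; a_0 = 1; a_1 = 2/5; a_2 = -8/35; a_3 = -8/105; a_4 = 4/231


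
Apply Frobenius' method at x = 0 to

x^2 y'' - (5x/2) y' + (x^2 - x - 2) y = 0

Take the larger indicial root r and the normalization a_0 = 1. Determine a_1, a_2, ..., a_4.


Write in Frobenius form y'' + (p(x)/x) y' + (q(x)/x^2) y = 0:
  p(x) = -5/2,  q(x) = x^2 - x - 2.
Indicial equation: r(r-1) + (-5/2) r + (-2) = 0 -> roots r_1 = 4, r_2 = -1/2.
Take r = r_1 = 4. Let y(x) = x^r sum_{n>=0} a_n x^n with a_0 = 1.
Substitute y = x^r sum a_n x^n and match x^{r+n}. The recurrence is
  D(n) a_n - 1 a_{n-1} + 1 a_{n-2} = 0,  where D(n) = (r+n)(r+n-1) + (-5/2)(r+n) + (-2).
  a_n = [1 a_{n-1} - 1 a_{n-2}] / D(n).
Since the indicial polynomial factors as (r - r_1)(r - r_2), D(n) = (r_1 + n - r_1)(r_1 + n - r_2) = n(n + 9/2).
Evaluating step by step (a_0 = 1):
  n = 1: D(1) = 1(1 + 9/2) = 11/2; numerator = 1(1) = 1; a_1 = (1)/(11/2) = 2/11
  n = 2: D(2) = 2(2 + 9/2) = 13; numerator = 1(2/11) - 1(1) = -9/11; a_2 = (-9/11)/(13) = -9/143
  n = 3: D(3) = 3(3 + 9/2) = 45/2; numerator = 1(-9/143) - 1(2/11) = -35/143; a_3 = (-35/143)/(45/2) = -14/1287
  n = 4: D(4) = 4(4 + 9/2) = 34; numerator = 1(-14/1287) - 1(-9/143) = 67/1287; a_4 = (67/1287)/(34) = 67/43758

r = 4; a_0 = 1; a_1 = 2/11; a_2 = -9/143; a_3 = -14/1287; a_4 = 67/43758


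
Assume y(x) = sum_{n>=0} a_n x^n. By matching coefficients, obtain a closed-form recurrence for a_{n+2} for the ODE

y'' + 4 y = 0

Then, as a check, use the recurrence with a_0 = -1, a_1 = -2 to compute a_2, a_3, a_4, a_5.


Substitute y = sum_n a_n x^n into y'' + (const) y = 0.
y''(x) = sum_{n>=0} (n+2)(n+1) a_{n+2} x^n.
The ODE becomes sum_n [(n+2)(n+1) a_{n+2} + 4 a_n] x^n = 0.
Setting each coefficient to zero gives the recurrence:
  (n+2)(n+1) a_{n+2} + 4 a_n = 0,
  a_{n+2} = -4 / ((n+1)(n+2)) a_n.

Check with a_0 = -1, a_1 = -2 (apply the recurrence for n = 0, 1, 2, 3): a_0 = -1, a_1 = -2, a_2 = 2, a_3 = 4/3, a_4 = -2/3, a_5 = -4/15.

a_{n+2} = -4/((n+1)(n+2)) * a_n; check: a_0 = -1, a_1 = -2, a_2 = 2, a_3 = 4/3, a_4 = -2/3, a_5 = -4/15


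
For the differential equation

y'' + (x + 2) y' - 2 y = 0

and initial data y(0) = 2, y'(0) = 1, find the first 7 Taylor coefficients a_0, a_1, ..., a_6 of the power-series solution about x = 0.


Ansatz: y(x) = sum_{n>=0} a_n x^n, so y'(x) = sum_{n>=1} n a_n x^(n-1) and y''(x) = sum_{n>=2} n(n-1) a_n x^(n-2).
Substitute into P(x) y'' + Q(x) y' + R(x) y = 0 with P(x) = 1, Q(x) = x + 2, R(x) = -2, and match powers of x.
Initial conditions: a_0 = 2, a_1 = 1.
Setting the coefficient of each power of x to zero and solving order by order (substituting the coefficients already found):
  x^0: 2 a_2 + 2 a_1 - 2 a_0 = 0  ->  2 a_2 = -2 a_1 + 2 a_0 = 2  ->  a_2 = 1
  x^1: 6 a_3 + 4 a_2 - a_1 = 0  ->  6 a_3 = -4 a_2 + a_1 = -3  ->  a_3 = -1/2
  x^2: 12 a_4 + 6 a_3 = 0  ->  12 a_4 = -6 a_3 = 3  ->  a_4 = 1/4
  x^3: 20 a_5 + 8 a_4 + a_3 = 0  ->  20 a_5 = -8 a_4 - a_3 = -3/2  ->  a_5 = -3/40
  x^4: 30 a_6 + 10 a_5 + 2 a_4 = 0  ->  30 a_6 = -10 a_5 - 2 a_4 = 1/4  ->  a_6 = 1/120
Truncated series: y(x) = 2 + x + x^2 - (1/2) x^3 + (1/4) x^4 - (3/40) x^5 + (1/120) x^6 + O(x^7).

a_0 = 2; a_1 = 1; a_2 = 1; a_3 = -1/2; a_4 = 1/4; a_5 = -3/40; a_6 = 1/120


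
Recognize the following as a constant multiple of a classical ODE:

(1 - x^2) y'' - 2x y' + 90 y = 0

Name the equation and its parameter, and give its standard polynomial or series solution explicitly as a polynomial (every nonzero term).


The equation is already in a standard form:  (1 - x^2) y'' - 2x y' + 90 y = 0.
This matches the Legendre equation (1 - x^2) y'' - 2x y' + n(n+1) y = 0 (note the -2x y' term) with n(n+1) = 90, so n = 9; the polynomial solution is P_9(x).
With y = sum_k a_k x^k, matching x^k gives (k+2)(k+1) a_{k+2} = [k(k+1) - n(n+1)] a_k = (k - 9)(k + 10) a_k. The right side vanishes at k = 9, so the series with the parity of 9 terminates at degree 9.
Standard normalization (P_n(1) = 1): leading coefficient (2n)!/(2^n (n!)^2) = 6402373705728000/(512*131681894400) = 12155/128, so a_9 = 12155/128. Work downward with a_k = (k+1)(k+2) a_{k+2} / ((k - 9)(k + 10)):
  a_7 = (8)(9)(12155/128) / ((7 - 9)(7 + 10)) = (109395/16)/(-34) = -6435/32
  a_5 = (6)(7)(-6435/32) / ((5 - 9)(5 + 10)) = (-135135/16)/(-60) = 9009/64
  a_3 = (4)(5)(9009/64) / ((3 - 9)(3 + 10)) = (45045/16)/(-78) = -1155/32
  a_1 = (2)(3)(-1155/32) / ((1 - 9)(1 + 10)) = (-3465/16)/(-88) = 315/128
Hence P_9(x) = 12155 x^9/128 - 6435 x^7/32 + 9009 x^5/64 - 1155 x^3/32 + 315 x/128.

P_9(x); series = 12155 x^9/128 - 6435 x^7/32 + 9009 x^5/64 - 1155 x^3/32 + 315 x/128


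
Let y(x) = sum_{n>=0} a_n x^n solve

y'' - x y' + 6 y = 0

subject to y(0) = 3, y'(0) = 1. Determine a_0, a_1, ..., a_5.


Ansatz: y(x) = sum_{n>=0} a_n x^n, so y'(x) = sum_{n>=1} n a_n x^(n-1) and y''(x) = sum_{n>=2} n(n-1) a_n x^(n-2).
Substitute into P(x) y'' + Q(x) y' + R(x) y = 0 with P(x) = 1, Q(x) = -x, R(x) = 6, and match powers of x.
Initial conditions: a_0 = 3, a_1 = 1.
Setting the coefficient of each power of x to zero and solving order by order (substituting the coefficients already found):
  x^0: 2 a_2 + 6 a_0 = 0  ->  2 a_2 = -6 a_0 = -18  ->  a_2 = -9
  x^1: 6 a_3 + 5 a_1 = 0  ->  6 a_3 = -5 a_1 = -5  ->  a_3 = -5/6
  x^2: 12 a_4 + 4 a_2 = 0  ->  12 a_4 = -4 a_2 = 36  ->  a_4 = 3
  x^3: 20 a_5 + 3 a_3 = 0  ->  20 a_5 = -3 a_3 = 5/2  ->  a_5 = 1/8
Truncated series: y(x) = 3 + x - 9 x^2 - (5/6) x^3 + 3 x^4 + (1/8) x^5 + O(x^6).

a_0 = 3; a_1 = 1; a_2 = -9; a_3 = -5/6; a_4 = 3; a_5 = 1/8
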